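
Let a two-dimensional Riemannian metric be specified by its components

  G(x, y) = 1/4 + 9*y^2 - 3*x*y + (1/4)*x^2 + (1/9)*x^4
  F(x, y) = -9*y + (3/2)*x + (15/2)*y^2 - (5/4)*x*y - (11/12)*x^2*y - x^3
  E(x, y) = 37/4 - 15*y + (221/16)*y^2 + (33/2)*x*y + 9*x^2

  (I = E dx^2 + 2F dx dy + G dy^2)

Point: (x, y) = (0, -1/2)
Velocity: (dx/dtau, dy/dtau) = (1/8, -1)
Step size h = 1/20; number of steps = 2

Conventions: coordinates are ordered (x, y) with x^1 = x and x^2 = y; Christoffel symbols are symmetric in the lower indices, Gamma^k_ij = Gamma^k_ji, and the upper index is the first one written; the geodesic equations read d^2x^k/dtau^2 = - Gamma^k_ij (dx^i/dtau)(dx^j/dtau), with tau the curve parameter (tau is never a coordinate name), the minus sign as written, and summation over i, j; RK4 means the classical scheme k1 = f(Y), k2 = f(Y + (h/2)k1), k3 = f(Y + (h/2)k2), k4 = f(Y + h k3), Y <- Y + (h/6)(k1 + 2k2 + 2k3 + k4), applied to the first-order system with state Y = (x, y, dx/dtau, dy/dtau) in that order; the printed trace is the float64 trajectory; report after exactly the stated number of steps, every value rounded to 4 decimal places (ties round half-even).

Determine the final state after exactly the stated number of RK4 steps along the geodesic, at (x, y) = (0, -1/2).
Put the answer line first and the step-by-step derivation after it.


Answer: x = 0.0150, y = -0.5981, dx/dtau = 0.1707, dy/dtau = -0.9558

f(Y) = (dx/dtau, dy/dtau, -Gamma^x_ij Y'^i Y'^j, -Gamma^y_ij Y'^i Y'^j) with the Gammas evaluated at the stage position; h = 0.050000; intermediate values shown to 6 dp
step 0: x = 0.0000, y = -0.5000, dx/dtau = 0.1250, dy/dtau = -1.0000
step 1:
  k1: at (x, y) = (0.000000, -0.500000), (dx/dtau, dy/dtau) = (0.125000, -1.000000); Gamma_xxx = -11.725653, Gamma_xxy = -4.134600, Gamma_xyy = -1.463183, Gamma_yxx = 36.512916, Gamma_yxy = 10.843230, Gamma_yyy = 1.931116; k1 = (0.125000, -1.000000, 0.612746, 0.209177)
  k2: at (x, y) = (0.003125, -0.525000), (dx/dtau, dy/dtau) = (0.140319, -0.994771); Gamma_xxx = -11.546966, Gamma_xxy = -4.163920, Gamma_xyy = -1.475414, Gamma_yxx = 34.871252, Gamma_yxy = 10.637162, Gamma_yyy = 1.938021; k2 = (0.140319, -0.994771, 0.524935, 0.365178)
  k3: at (x, y) = (0.003508, -0.524869), (dx/dtau, dy/dtau) = (0.138123, -0.990871); Gamma_xxx = -11.555275, Gamma_xxy = -4.166995, Gamma_xyy = -1.476856, Gamma_yxx = 34.892405, Gamma_yxy = 10.645130, Gamma_yyy = 1.941529; k3 = (0.138123, -0.990871, 0.529856, 0.341915)
  k4: at (x, y) = (0.006906, -0.549544), (dx/dtau, dy/dtau) = (0.151493, -0.982904); Gamma_xxx = -11.345570, Gamma_xxy = -4.179012, Gamma_xyy = -1.485792, Gamma_yxx = 33.299030, Gamma_yxy = 10.412770, Gamma_yyy = 1.940031; k4 = (0.151493, -0.982904, 0.451272, 0.462503)
  Y <- Y + (h/6)(k1 + 2k2 + 2k3 + k4): x = 0.0069, y = -0.5496, dx/dtau = 0.1514, dy/dtau = -0.9826
step 2:
  k1: at (x, y) = (0.006945, -0.549618), (dx/dtau, dy/dtau) = (0.151447, -0.982618); Gamma_xxx = -11.345405, Gamma_xxy = -4.179252, Gamma_xyy = -1.485921, Gamma_yxx = 33.295155, Gamma_yxy = 10.412507, Gamma_yyy = 1.940260; k1 = (0.151447, -0.982618, 0.451068, 0.462003)
  k2: at (x, y) = (0.010731, -0.574184), (dx/dtau, dy/dtau) = (0.162723, -0.971068); Gamma_xxx = -11.113811, Gamma_xxy = -4.177617, Gamma_xyy = -1.492385, Gamma_yxx = 31.754879, Gamma_yxy = 10.162235, Gamma_yyy = 1.932854; k2 = (0.162723, -0.971068, 0.381303, 0.548117)
  k3: at (x, y) = (0.011013, -0.573895), (dx/dtau, dy/dtau) = (0.160979, -0.968915); Gamma_xxx = -11.122674, Gamma_xxy = -4.180410, Gamma_xyy = -1.493593, Gamma_yxx = 31.783174, Gamma_yxy = 10.170851, Gamma_yyy = 1.935829; k3 = (0.160979, -0.968915, 0.386335, 0.531813)
  k4: at (x, y) = (0.014994, -0.598064), (dx/dtau, dy/dtau) = (0.170763, -0.956027); Gamma_xxx = -10.877649, Gamma_xxy = -4.167004, Gamma_xyy = -1.497487, Gamma_yxx = 30.319216, Gamma_yxy = 9.910925, Gamma_yyy = 1.923032; k4 = (0.170763, -0.956027, 0.325314, 0.594265)
  Y <- Y + (h/6)(k1 + 2k2 + 2k3 + k4): x = 0.0150, y = -0.5981, dx/dtau = 0.1707, dy/dtau = -0.9558


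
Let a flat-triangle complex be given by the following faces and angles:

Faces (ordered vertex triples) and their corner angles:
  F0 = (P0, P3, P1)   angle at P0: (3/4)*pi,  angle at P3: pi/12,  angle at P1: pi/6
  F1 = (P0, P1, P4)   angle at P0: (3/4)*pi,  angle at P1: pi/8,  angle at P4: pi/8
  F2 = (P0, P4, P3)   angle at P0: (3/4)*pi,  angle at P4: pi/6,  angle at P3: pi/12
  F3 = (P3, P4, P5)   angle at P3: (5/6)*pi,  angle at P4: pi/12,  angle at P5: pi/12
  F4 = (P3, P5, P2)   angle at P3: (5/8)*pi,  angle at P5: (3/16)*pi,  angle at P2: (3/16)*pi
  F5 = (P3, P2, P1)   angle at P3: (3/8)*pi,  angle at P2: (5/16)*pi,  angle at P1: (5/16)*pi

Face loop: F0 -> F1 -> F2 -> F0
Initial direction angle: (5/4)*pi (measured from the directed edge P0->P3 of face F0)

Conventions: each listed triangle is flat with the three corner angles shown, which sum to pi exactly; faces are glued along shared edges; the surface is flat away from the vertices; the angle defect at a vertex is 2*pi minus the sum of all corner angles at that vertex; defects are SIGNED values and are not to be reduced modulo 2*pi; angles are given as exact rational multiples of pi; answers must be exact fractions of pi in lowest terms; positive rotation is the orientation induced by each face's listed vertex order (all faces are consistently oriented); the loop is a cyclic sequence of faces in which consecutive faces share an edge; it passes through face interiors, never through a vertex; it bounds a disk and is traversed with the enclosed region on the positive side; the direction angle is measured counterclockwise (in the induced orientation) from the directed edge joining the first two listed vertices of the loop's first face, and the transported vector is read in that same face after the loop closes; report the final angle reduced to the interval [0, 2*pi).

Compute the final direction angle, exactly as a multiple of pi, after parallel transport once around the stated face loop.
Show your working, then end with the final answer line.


enclosed vertex P0: corner angles sum to (9/4)*pi, defect = 2*pi - (9/4)*pi = -pi/4
holonomy = initial angle + sum of enclosed defects (mod 2*pi), positive in the induced orientation
final angle = (5/4)*pi - pi/4 = pi (mod 2*pi)

Answer: final direction angle = pi


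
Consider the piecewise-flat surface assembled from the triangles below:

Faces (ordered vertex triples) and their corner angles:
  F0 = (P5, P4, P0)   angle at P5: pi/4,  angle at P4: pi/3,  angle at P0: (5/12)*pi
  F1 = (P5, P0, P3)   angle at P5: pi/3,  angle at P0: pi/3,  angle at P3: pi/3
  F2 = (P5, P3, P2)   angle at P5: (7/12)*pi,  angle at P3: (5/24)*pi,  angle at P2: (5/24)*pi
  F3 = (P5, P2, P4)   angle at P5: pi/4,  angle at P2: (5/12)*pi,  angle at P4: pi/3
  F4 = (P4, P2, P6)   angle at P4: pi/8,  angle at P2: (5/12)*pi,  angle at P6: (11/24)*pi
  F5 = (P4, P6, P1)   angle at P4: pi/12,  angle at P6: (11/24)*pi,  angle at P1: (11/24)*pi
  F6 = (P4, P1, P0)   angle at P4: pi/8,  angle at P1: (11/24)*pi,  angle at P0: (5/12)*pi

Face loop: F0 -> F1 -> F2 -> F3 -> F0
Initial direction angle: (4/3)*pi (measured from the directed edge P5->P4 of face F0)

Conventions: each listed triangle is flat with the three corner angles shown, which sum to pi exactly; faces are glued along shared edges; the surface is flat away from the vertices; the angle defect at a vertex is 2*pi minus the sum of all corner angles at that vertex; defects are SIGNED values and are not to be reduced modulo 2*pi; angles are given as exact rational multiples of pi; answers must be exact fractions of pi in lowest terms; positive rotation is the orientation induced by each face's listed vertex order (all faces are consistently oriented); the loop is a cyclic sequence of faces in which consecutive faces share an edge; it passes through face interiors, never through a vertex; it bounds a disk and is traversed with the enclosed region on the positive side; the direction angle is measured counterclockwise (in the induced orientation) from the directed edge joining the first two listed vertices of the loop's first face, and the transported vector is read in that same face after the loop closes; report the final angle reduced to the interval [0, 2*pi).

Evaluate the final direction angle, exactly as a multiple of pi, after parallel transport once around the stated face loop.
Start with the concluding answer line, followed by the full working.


Answer: final direction angle = (23/12)*pi

enclosed vertex P5: corner angles sum to (17/12)*pi, defect = 2*pi - (17/12)*pi = (7/12)*pi
holonomy = initial angle + sum of enclosed defects (mod 2*pi), positive in the induced orientation
final angle = (4/3)*pi + (7/12)*pi = (23/12)*pi (mod 2*pi)


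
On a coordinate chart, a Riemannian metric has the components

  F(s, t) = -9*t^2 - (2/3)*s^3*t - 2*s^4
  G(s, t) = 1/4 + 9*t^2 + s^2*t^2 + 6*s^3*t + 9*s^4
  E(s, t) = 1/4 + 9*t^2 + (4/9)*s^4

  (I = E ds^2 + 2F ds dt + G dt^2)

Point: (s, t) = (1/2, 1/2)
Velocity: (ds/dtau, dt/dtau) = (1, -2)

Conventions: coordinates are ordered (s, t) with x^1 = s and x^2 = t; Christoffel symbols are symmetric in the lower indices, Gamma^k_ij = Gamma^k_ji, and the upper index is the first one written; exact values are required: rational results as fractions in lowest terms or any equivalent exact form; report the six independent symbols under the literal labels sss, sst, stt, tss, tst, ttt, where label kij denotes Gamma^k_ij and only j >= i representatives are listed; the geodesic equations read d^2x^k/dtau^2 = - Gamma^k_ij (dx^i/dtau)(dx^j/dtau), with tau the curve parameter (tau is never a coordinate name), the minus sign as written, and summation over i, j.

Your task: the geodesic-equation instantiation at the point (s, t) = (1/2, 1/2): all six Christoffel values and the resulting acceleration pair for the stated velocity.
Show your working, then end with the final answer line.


E = 91/36, F = -29/12, G = 7/2 at the point
E_s = 2/9, E_t = 9, F_s = -5/4, F_t = -109/12, G_s = 7, G_t = 10
EG - F^2 = 433/144;  g^inv = (144/433) * [[7/2, 29/12], [29/12, 91/36]]
first-kind symbols [ij,l] = (1/2)(d_i g_jl + d_j g_il - d_l g_ij): [ss,s] = E_s/2 = 1/9, [ss,t] = F_s - E_t/2 = -23/4, [st,s] = E_t/2 = 9/2, [st,t] = G_s/2 = 7/2, [tt,s] = F_t - G_s/2 = -151/12, [tt,t] = G_t/2 = 5
Gamma^s_ij = (G*[ij,s] - F*[ij,t])/(EG - F^2), Gamma^t_ij = (E*[ij,t] - F*[ij,s])/(EG - F^2)
Gamma_sss = -1945/433, Gamma_sst = 3486/433, Gamma_stt = -4602/433, Gamma_tss = -6163/1299, Gamma_tst = 2840/433, Gamma_ttt = -2559/433
d^2s/dtau^2 = -(Gamma_sss*(1)^2 + 2*Gamma_sst*(1)*(-2) + Gamma_stt*(-2)^2) = 34297/433
d^2t/dtau^2 = -(Gamma_tss*(1)^2 + 2*Gamma_tst*(1)*(-2) + Gamma_ttt*(-2)^2) = 70951/1299

Answer: Gamma_sss = -1945/433, Gamma_sst = 3486/433, Gamma_stt = -4602/433, Gamma_tss = -6163/1299, Gamma_tst = 2840/433, Gamma_ttt = -2559/433; accelerations (d^2s/dtau^2, d^2t/dtau^2) = (34297/433, 70951/1299)


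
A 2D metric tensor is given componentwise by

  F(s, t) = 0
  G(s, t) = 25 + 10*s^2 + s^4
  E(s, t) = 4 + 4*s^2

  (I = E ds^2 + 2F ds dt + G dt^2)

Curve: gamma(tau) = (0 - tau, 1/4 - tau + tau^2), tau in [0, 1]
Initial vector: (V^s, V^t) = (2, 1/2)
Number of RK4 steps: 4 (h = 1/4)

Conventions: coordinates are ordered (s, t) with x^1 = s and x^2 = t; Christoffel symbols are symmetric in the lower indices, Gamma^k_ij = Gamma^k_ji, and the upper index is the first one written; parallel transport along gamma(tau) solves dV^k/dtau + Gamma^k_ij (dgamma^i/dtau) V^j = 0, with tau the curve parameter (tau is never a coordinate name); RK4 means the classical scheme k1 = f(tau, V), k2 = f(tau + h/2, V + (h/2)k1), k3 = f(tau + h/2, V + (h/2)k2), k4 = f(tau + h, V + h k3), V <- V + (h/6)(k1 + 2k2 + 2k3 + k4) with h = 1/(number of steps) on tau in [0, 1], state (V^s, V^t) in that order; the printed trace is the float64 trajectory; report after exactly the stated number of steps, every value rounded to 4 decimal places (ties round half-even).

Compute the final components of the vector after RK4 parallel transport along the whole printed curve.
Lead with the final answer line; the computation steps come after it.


Answer: V^s = 1.2997, V^t = 0.4926

gamma'(tau) = (-1, -1 + 2*tau); f(tau, V)^k = -Gamma^k_ij(gamma(tau)) gamma'^i(tau) V^j; h = 1/4; intermediate values shown to 6 dp
curve data and Christoffel symbols at the stage parameters:
  tau = 0.000000: gamma = (0.000000, 0.250000), gamma' = (-1.000000, -1.000000); Gamma_sss = 0.000000, Gamma_sst = 0.000000, Gamma_stt = 0.000000, Gamma_tss = 0.000000, Gamma_tst = 0.000000, Gamma_ttt = 0.000000
  tau = 0.125000: gamma = (-0.125000, 0.140625), gamma' = (-1.000000, -0.750000); Gamma_sss = -0.123077, Gamma_sst = 0.000000, Gamma_stt = 0.308654, Gamma_tss = 0.000000, Gamma_tst = -0.049844, Gamma_ttt = 0.000000
  tau = 0.250000: gamma = (-0.250000, 0.062500), gamma' = (-1.000000, -0.500000); Gamma_sss = -0.235294, Gamma_sst = 0.000000, Gamma_stt = 0.595588, Gamma_tss = 0.000000, Gamma_tst = -0.098765, Gamma_ttt = 0.000000
  tau = 0.375000: gamma = (-0.375000, 0.015625), gamma' = (-1.000000, -0.250000); Gamma_sss = -0.328767, Gamma_sst = 0.000000, Gamma_stt = 0.845034, Gamma_tss = 0.000000, Gamma_tst = -0.145897, Gamma_ttt = 0.000000
  tau = 0.500000: gamma = (-0.500000, 0.000000), gamma' = (-1.000000, 0.000000); Gamma_sss = -0.400000, Gamma_sst = 0.000000, Gamma_stt = 1.050000, Gamma_tss = 0.000000, Gamma_tst = -0.190476, Gamma_ttt = 0.000000
  tau = 0.625000: gamma = (-0.625000, 0.015625), gamma' = (-1.000000, 0.250000); Gamma_sss = -0.449438, Gamma_sst = 0.000000, Gamma_stt = 1.211376, Gamma_tss = 0.000000, Gamma_tst = -0.231884, Gamma_ttt = 0.000000
  tau = 0.750000: gamma = (-0.750000, 0.062500), gamma' = (-1.000000, 0.500000); Gamma_sss = -0.480000, Gamma_sst = 0.000000, Gamma_stt = 1.335000, Gamma_tss = 0.000000, Gamma_tst = -0.269663, Gamma_ttt = 0.000000
  tau = 0.875000: gamma = (-0.875000, 0.140625), gamma' = (-1.000000, 0.750000); Gamma_sss = -0.495575, Gamma_sst = 0.000000, Gamma_stt = 1.428650, Gamma_tss = 0.000000, Gamma_tst = -0.303523, Gamma_ttt = 0.000000
  tau = 1.000000: gamma = (-1.000000, 0.250000), gamma' = (-1.000000, 1.000000); Gamma_sss = -0.500000, Gamma_sst = 0.000000, Gamma_stt = 1.500000, Gamma_tss = 0.000000, Gamma_tst = -0.333333, Gamma_ttt = 0.000000
step 0: V^s = 2.0000, V^t = 0.5000
step 1: k1 = (0.000000, 0.000000), k2 = (-0.130409, -0.099688), k3 = (-0.131287, -0.098458), k4 = (-0.321298, -0.144096); V <- V + (h/6)(k1 + 2k2 + 2k3 + k4): V^s = 1.9648, V^t = 0.4775
step 2: k1 = (-0.320115, -0.144186), k2 = (-0.535743, -0.137239), k3 = (-0.526698, -0.136382), k4 = (-0.733252, -0.084455); V <- V + (h/6)(k1 + 2k2 + 2k3 + k4): V^s = 1.8324, V^t = 0.4452
step 3: k1 = (-0.732951, -0.084791), k2 = (-0.913966, 0.000147), k3 = (-0.907012, -0.003627), k4 = (-1.067236, 0.096691); V <- V + (h/6)(k1 + 2k2 + 2k3 + k4): V^s = 1.6056, V^t = 0.4454
step 4: k1 = (-1.067977, 0.096391), k2 = (-1.219658, 0.196283), k3 = (-1.223641, 0.188177), k4 = (-1.388464, 0.269102); V <- V + (h/6)(k1 + 2k2 + 2k3 + k4): V^s = 1.2997, V^t = 0.4926


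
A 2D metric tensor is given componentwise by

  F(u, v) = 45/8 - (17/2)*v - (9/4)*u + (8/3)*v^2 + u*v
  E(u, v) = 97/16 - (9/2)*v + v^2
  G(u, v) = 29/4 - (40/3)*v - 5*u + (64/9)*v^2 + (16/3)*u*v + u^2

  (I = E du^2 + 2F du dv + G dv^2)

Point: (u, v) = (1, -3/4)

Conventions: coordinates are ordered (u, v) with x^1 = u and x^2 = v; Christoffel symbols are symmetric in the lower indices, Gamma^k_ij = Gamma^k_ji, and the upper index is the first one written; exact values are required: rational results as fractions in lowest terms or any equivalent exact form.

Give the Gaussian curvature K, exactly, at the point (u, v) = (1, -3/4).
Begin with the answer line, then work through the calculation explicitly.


Answer: K = -16/7921

E = 10, F = 21/2, G = 53/4, EG - F^2 = 89/4 at the point
E_u = 0, E_v = -6, F_u = -3, F_v = -23/2, G_u = -7, G_v = -56/3
E_vv = 2, F_uv = 1, G_uu = 2
Brioschi: K = (det M1 - det M2) / (EG - F^2)^2 with the standard first/second-derivative matrices M1, M2.
M1 = [[-E_vv/2 + F_uv - G_uu/2, E_u/2, F_u - E_v/2], [F_v - G_u/2, E, F], [G_v/2, F, G]] = [[-1, 0, 0], [-8, 10, 21/2], [-28/3, 21/2, 53/4]]; det M1 = -89/4
M2 = [[0, E_v/2, G_u/2], [E_v/2, E, F], [G_u/2, F, G]] = [[0, -3, -7/2], [-3, 10, 21/2], [-7/2, 21/2, 53/4]]; det M2 = -85/4
det M1 - det M2 = -1; K = -1 / (89/4)^2 = -16/7921


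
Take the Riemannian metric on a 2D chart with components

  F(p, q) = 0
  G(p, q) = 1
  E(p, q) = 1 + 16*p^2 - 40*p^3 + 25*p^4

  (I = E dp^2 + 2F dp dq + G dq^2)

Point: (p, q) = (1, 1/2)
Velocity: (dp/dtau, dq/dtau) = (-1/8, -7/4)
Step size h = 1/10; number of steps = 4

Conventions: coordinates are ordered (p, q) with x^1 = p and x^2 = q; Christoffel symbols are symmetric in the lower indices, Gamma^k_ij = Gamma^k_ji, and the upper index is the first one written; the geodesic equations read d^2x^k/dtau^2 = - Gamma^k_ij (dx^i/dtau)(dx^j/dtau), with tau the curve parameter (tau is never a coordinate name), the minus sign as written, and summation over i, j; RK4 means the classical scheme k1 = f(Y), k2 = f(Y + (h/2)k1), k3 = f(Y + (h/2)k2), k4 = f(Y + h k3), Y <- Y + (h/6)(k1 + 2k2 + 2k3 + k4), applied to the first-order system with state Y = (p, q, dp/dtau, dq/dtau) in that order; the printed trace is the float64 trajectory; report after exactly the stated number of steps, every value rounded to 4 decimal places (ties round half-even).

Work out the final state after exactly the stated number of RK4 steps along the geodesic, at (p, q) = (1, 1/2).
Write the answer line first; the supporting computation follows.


Answer: p = 0.9460, q = -0.2000, dp/dtau = -0.1455, dq/dtau = -1.7500

f(Y) = (dp/dtau, dq/dtau, -Gamma^p_ij Y'^i Y'^j, -Gamma^q_ij Y'^i Y'^j) with the Gammas evaluated at the stage position; h = 0.100000; intermediate values shown to 6 dp
step 0: p = 1.0000, q = 0.5000, dp/dtau = -0.1250, dq/dtau = -1.7500
step 1:
  k1: at (p, q) = (1.000000, 0.500000), (dp/dtau, dq/dtau) = (-0.125000, -1.750000); Gamma_ppp = 3.000000, Gamma_ppq = 0.000000, Gamma_pqq = 0.000000, Gamma_qpp = 0.000000, Gamma_qpq = 0.000000, Gamma_qqq = 0.000000; k1 = (-0.125000, -1.750000, -0.046875, 0.000000)
  k2: at (p, q) = (0.993750, 0.412500), (dp/dtau, dq/dtau) = (-0.127344, -1.750000); Gamma_ppp = 2.966606, Gamma_ppq = 0.000000, Gamma_pqq = 0.000000, Gamma_qpp = 0.000000, Gamma_qpq = 0.000000, Gamma_qqq = 0.000000; k2 = (-0.127344, -1.750000, -0.048108, 0.000000)
  k3: at (p, q) = (0.993633, 0.412500), (dp/dtau, dq/dtau) = (-0.127405, -1.750000); Gamma_ppp = 2.965938, Gamma_ppq = 0.000000, Gamma_pqq = 0.000000, Gamma_qpp = 0.000000, Gamma_qpq = 0.000000, Gamma_qqq = 0.000000; k3 = (-0.127405, -1.750000, -0.048143, 0.000000)
  k4: at (p, q) = (0.987259, 0.325000), (dp/dtau, dq/dtau) = (-0.129814, -1.750000); Gamma_ppp = 2.927240, Gamma_ppq = 0.000000, Gamma_pqq = 0.000000, Gamma_qpp = 0.000000, Gamma_qpq = 0.000000, Gamma_qqq = 0.000000; k4 = (-0.129814, -1.750000, -0.049329, 0.000000)
  Y <- Y + (h/6)(k1 + 2k2 + 2k3 + k4): p = 0.9873, q = 0.3250, dp/dtau = -0.1298, dq/dtau = -1.7500
step 2:
  k1: at (p, q) = (0.987261, 0.325000), (dp/dtau, dq/dtau) = (-0.129812, -1.750000); Gamma_ppp = 2.927253, Gamma_ppq = 0.000000, Gamma_pqq = 0.000000, Gamma_qpp = 0.000000, Gamma_qpq = 0.000000, Gamma_qqq = 0.000000; k1 = (-0.129812, -1.750000, -0.049327, 0.000000)
  k2: at (p, q) = (0.980771, 0.237500), (dp/dtau, dq/dtau) = (-0.132278, -1.750000); Gamma_ppp = 2.882898, Gamma_ppq = 0.000000, Gamma_pqq = 0.000000, Gamma_qpp = 0.000000, Gamma_qpq = 0.000000, Gamma_qqq = 0.000000; k2 = (-0.132278, -1.750000, -0.050444, 0.000000)
  k3: at (p, q) = (0.980648, 0.237500), (dp/dtau, dq/dtau) = (-0.132334, -1.750000); Gamma_ppp = 2.882005, Gamma_ppq = 0.000000, Gamma_pqq = 0.000000, Gamma_qpp = 0.000000, Gamma_qpq = 0.000000, Gamma_qqq = 0.000000; k3 = (-0.132334, -1.750000, -0.050470, 0.000000)
  k4: at (p, q) = (0.974028, 0.150000), (dp/dtau, dq/dtau) = (-0.134859, -1.750000); Gamma_ppp = 2.831316, Gamma_ppq = 0.000000, Gamma_pqq = 0.000000, Gamma_qpp = 0.000000, Gamma_qpq = 0.000000, Gamma_qqq = 0.000000; k4 = (-0.134859, -1.750000, -0.051493, 0.000000)
  Y <- Y + (h/6)(k1 + 2k2 + 2k3 + k4): p = 0.9740, q = 0.1500, dp/dtau = -0.1349, dq/dtau = -1.7500
step 3:
  k1: at (p, q) = (0.974030, 0.150000), (dp/dtau, dq/dtau) = (-0.134856, -1.750000); Gamma_ppp = 2.831331, Gamma_ppq = 0.000000, Gamma_pqq = 0.000000, Gamma_qpp = 0.000000, Gamma_qpq = 0.000000, Gamma_qqq = 0.000000; k1 = (-0.134856, -1.750000, -0.051491, 0.000000)
  k2: at (p, q) = (0.967287, 0.062500), (dp/dtau, dq/dtau) = (-0.137430, -1.750000); Gamma_ppp = 2.773945, Gamma_ppq = 0.000000, Gamma_pqq = 0.000000, Gamma_qpp = 0.000000, Gamma_qpq = 0.000000, Gamma_qqq = 0.000000; k2 = (-0.137430, -1.750000, -0.052392, 0.000000)
  k3: at (p, q) = (0.967158, 0.062500), (dp/dtau, dq/dtau) = (-0.137476, -1.750000); Gamma_ppp = 2.772792, Gamma_ppq = 0.000000, Gamma_pqq = 0.000000, Gamma_qpp = 0.000000, Gamma_qpq = 0.000000, Gamma_qqq = 0.000000; k3 = (-0.137476, -1.750000, -0.052404, 0.000000)
  k4: at (p, q) = (0.960282, -0.025000), (dp/dtau, dq/dtau) = (-0.140096, -1.750000); Gamma_ppp = 2.708000, Gamma_ppq = 0.000000, Gamma_pqq = 0.000000, Gamma_qpp = 0.000000, Gamma_qpq = 0.000000, Gamma_qqq = 0.000000; k4 = (-0.140096, -1.750000, -0.053150, 0.000000)
  Y <- Y + (h/6)(k1 + 2k2 + 2k3 + k4): p = 0.9603, q = -0.0250, dp/dtau = -0.1401, dq/dtau = -1.7500
step 4:
  k1: at (p, q) = (0.960284, -0.025000), (dp/dtau, dq/dtau) = (-0.140093, -1.750000); Gamma_ppp = 2.708015, Gamma_ppq = 0.000000, Gamma_pqq = 0.000000, Gamma_qpp = 0.000000, Gamma_qpq = 0.000000, Gamma_qqq = 0.000000; k1 = (-0.140093, -1.750000, -0.053148, 0.000000)
  k2: at (p, q) = (0.953279, -0.112500), (dp/dtau, dq/dtau) = (-0.142751, -1.750000); Gamma_ppp = 2.635481, Gamma_ppq = 0.000000, Gamma_pqq = 0.000000, Gamma_qpp = 0.000000, Gamma_qpq = 0.000000, Gamma_qqq = 0.000000; k2 = (-0.142751, -1.750000, -0.053705, 0.000000)
  k3: at (p, q) = (0.953146, -0.112500), (dp/dtau, dq/dtau) = (-0.142778, -1.750000); Gamma_ppp = 2.634041, Gamma_ppq = 0.000000, Gamma_pqq = 0.000000, Gamma_qpp = 0.000000, Gamma_qpq = 0.000000, Gamma_qqq = 0.000000; k3 = (-0.142778, -1.750000, -0.053697, 0.000000)
  k4: at (p, q) = (0.946006, -0.200000), (dp/dtau, dq/dtau) = (-0.145463, -1.750000); Gamma_ppp = 2.553097, Gamma_ppq = 0.000000, Gamma_pqq = 0.000000, Gamma_qpp = 0.000000, Gamma_qpq = 0.000000, Gamma_qqq = 0.000000; k4 = (-0.145463, -1.750000, -0.054022, 0.000000)
  Y <- Y + (h/6)(k1 + 2k2 + 2k3 + k4): p = 0.9460, q = -0.2000, dp/dtau = -0.1455, dq/dtau = -1.7500


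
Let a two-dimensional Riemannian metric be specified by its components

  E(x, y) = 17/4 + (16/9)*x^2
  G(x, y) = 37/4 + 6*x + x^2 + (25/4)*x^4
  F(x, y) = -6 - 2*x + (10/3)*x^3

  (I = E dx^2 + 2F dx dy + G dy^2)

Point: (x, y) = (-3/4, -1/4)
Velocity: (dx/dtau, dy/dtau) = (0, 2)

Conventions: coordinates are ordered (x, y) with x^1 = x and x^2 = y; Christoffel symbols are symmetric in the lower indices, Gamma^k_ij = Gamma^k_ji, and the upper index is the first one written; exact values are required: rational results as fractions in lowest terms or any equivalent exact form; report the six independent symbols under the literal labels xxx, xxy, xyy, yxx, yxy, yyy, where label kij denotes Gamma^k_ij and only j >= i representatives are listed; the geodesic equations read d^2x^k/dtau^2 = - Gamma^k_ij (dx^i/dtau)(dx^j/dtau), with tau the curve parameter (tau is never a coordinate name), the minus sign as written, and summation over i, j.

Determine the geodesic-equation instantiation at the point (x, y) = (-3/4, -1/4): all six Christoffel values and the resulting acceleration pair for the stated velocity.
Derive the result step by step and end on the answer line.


E = 21/4, F = -189/32, G = 7465/1024 at the point
E_x = -8/3, E_y = 0, F_x = 29/8, F_y = 0, G_x = -387/64, G_y = 0
EG - F^2 = 13881/4096;  g^inv = (4096/13881) * [[7465/1024, 189/32], [189/32, 21/4]]
first-kind symbols [ij,l] = (1/2)(d_i g_jl + d_j g_il - d_l g_ij): [xx,x] = E_x/2 = -4/3, [xx,y] = F_x - E_y/2 = 29/8, [xy,x] = E_y/2 = 0, [xy,y] = G_x/2 = -387/128, [yy,x] = F_y - G_x/2 = 387/128, [yy,y] = G_y/2 = 0
Gamma^x_ij = (G*[ij,x] - F*[ij,y])/(EG - F^2), Gamma^y_ij = (E*[ij,y] - F*[ij,x])/(EG - F^2)
Gamma_xxx = 143648/41643, Gamma_xxy = -3483/661, Gamma_xyy = 962985/148064, Gamma_yxx = 2176/661, Gamma_yxy = -3096/661, Gamma_yyy = 3483/661
d^2x/dtau^2 = -(Gamma_xxx*(0)^2 + 2*Gamma_xxy*(0)*(2) + Gamma_xyy*(2)^2) = -962985/37016
d^2y/dtau^2 = -(Gamma_yxx*(0)^2 + 2*Gamma_yxy*(0)*(2) + Gamma_yyy*(2)^2) = -13932/661

Answer: Gamma_xxx = 143648/41643, Gamma_xxy = -3483/661, Gamma_xyy = 962985/148064, Gamma_yxx = 2176/661, Gamma_yxy = -3096/661, Gamma_yyy = 3483/661; accelerations (d^2x/dtau^2, d^2y/dtau^2) = (-962985/37016, -13932/661)


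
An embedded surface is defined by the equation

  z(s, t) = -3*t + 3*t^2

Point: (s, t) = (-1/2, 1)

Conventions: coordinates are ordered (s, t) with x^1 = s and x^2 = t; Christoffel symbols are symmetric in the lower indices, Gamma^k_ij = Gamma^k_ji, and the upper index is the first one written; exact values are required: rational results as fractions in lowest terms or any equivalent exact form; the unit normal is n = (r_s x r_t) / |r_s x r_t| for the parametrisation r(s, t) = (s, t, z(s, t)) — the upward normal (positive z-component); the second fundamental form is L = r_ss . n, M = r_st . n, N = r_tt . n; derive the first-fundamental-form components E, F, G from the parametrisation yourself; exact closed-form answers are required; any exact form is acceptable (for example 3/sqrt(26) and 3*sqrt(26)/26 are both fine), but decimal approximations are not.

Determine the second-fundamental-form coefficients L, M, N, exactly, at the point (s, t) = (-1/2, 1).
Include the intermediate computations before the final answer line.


z_s = 0, z_t = 3, z_ss = 0, z_st = 0, z_tt = 6
E = 1, F = 0, G = 10; answer radicand W^2 = 10
unnormalised second-form numerators: l = 0, m = 0, n = 6; L = l/sqrt(10), and similarly M = m/sqrt(W^2), N = n/sqrt(W^2)

Answer: L = 0, M = 0, N = 3*sqrt(10)/5


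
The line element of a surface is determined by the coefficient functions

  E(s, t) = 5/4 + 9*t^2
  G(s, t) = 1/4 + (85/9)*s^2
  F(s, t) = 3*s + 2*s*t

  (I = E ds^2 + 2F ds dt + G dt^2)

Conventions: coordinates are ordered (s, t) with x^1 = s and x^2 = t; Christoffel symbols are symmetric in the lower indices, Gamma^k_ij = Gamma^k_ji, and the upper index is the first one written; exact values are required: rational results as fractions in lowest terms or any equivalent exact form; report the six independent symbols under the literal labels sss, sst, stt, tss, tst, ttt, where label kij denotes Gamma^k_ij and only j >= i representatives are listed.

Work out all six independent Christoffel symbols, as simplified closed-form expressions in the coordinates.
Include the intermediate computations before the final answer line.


E = 5/4 + 9*t^2; F = 3*s + 2*s*t; G = 1/4 + (85/9)*s^2
Gamma^k_ij = (1/2) g^{kl} (d_i g_jl + d_j g_il - d_l g_ij), with g^inv = (1/(EG-F^2)) [[G, -F], [-F, E]]
first partials: E_s = 0, E_t = 18*t, F_s = 3 + 2*t, F_t = 2*s, G_s = (170/9)*s, G_t = 0
D = EG - F^2 = 5/16 + (9/4)*t^2 + (101/36)*s^2 - 12*s^2*t + 81*s^2*t^2
expanded: Gamma^s_ss = (G E_s - 2F F_s + F E_t)/(2D), Gamma^s_st = (G E_t - F G_s)/(2D), Gamma^s_tt = (2G F_t - G G_s - F G_t)/(2D), Gamma^t_ss = (2E F_s - E E_t - F E_s)/(2D), Gamma^t_st = (E G_s - F E_t)/(2D), Gamma^t_tt = (E G_t - 2F F_t + F G_s)/(2D); substitute and cancel common factors

Answer: Gamma_sss = (2016*s*t^2 + 2160*s*t - 1296*s)/(11664*s^2*t^2 - 1728*s^2*t + 404*s^2 + 324*t^2 + 45), Gamma_sst = (9520*s^2*t - 4080*s^2 + 324*t)/(11664*s^2*t^2 - 1728*s^2*t + 404*s^2 + 324*t^2 + 45), Gamma_stt = (-91120*s^3 - 2412*s)/(104976*s^2*t^2 - 15552*s^2*t + 3636*s^2 + 2916*t^2 + 405), Gamma_tss = (-9072*t^3 + 3888*t^2 - 1260*t + 540)/(11664*s^2*t^2 - 1728*s^2*t + 404*s^2 + 324*t^2 + 45), Gamma_tst = (9648*s*t^2 - 3888*s*t + 1700*s)/(11664*s^2*t^2 - 1728*s^2*t + 404*s^2 + 324*t^2 + 45), Gamma_ttt = (2144*s^2*t + 3216*s^2)/(11664*s^2*t^2 - 1728*s^2*t + 404*s^2 + 324*t^2 + 45)


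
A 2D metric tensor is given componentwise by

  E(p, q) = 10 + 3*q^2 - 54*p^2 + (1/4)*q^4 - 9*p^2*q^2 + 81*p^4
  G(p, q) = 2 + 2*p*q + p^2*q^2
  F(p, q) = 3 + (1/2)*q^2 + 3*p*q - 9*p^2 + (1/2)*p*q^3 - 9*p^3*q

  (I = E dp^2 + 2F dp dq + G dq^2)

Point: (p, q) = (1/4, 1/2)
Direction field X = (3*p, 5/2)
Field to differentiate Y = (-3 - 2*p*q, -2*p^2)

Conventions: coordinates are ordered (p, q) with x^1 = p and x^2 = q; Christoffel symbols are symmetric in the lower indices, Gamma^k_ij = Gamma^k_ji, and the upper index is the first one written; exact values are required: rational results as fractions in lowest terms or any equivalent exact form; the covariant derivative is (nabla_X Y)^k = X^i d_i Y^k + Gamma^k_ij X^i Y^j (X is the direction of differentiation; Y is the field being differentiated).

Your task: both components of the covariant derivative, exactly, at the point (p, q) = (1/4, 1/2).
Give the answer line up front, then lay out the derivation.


Answer: (nabla_X Y)^p = -21/646, (nabla_X Y)^q = 147/1292

E = 1937/256, F = 369/128, G = 145/64 at the point
E_p = -369/16, E_q = 41/16, F_p = -121/32, F_q = 77/64, G_p = 9/8, G_q = 9/16
EG - F^2 = 2261/256;  g^inv = (256/2261) * [[145/64, -369/128], [-369/128, 1937/256]]
first-kind symbols [ij,l] = (1/2)(d_i g_jl + d_j g_il - d_l g_ij): [pp,p] = E_p/2 = -369/32, [pp,q] = F_p - E_q/2 = -81/16, [pq,p] = E_q/2 = 41/32, [pq,q] = G_p/2 = 9/16, [qq,p] = F_q - G_p/2 = 41/64, [qq,q] = G_q/2 = 9/32
Gamma^p_ij = (G*[ij,p] - F*[ij,q])/(EG - F^2), Gamma^q_ij = (E*[ij,q] - F*[ij,p])/(EG - F^2)
Gamma_ppp = -2952/2261, Gamma_ppq = 328/2261, Gamma_pqq = 164/2261, Gamma_qpp = -1296/2261, Gamma_qpq = 144/2261, Gamma_qqq = 72/2261
X = (3/4, 5/2), Y = (-13/4, -1/8) at the point


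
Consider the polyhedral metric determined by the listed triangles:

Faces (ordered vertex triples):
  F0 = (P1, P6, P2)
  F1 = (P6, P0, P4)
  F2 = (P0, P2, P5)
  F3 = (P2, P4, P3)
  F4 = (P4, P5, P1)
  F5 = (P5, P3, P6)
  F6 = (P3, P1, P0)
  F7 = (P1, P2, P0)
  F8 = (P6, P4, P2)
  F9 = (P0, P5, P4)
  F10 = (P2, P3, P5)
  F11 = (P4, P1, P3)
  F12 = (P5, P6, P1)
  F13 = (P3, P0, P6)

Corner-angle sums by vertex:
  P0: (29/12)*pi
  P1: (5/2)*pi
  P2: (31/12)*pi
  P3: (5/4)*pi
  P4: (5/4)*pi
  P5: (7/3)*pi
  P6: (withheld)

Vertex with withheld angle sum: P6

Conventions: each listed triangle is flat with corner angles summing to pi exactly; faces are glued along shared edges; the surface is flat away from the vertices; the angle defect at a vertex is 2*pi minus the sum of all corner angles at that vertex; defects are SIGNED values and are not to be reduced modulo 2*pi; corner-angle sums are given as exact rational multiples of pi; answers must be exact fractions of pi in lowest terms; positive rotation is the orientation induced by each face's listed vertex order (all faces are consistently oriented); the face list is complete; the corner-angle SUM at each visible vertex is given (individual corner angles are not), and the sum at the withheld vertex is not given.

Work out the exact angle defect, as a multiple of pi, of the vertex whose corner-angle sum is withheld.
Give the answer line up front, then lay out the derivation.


Answer: defect(P6) = pi/3

V = 7, E = 21, F = 14; chi = V - E + F = 0
Gauss-Bonnet: total defect = 2*pi*chi = 0; visible defects sum to -pi/3


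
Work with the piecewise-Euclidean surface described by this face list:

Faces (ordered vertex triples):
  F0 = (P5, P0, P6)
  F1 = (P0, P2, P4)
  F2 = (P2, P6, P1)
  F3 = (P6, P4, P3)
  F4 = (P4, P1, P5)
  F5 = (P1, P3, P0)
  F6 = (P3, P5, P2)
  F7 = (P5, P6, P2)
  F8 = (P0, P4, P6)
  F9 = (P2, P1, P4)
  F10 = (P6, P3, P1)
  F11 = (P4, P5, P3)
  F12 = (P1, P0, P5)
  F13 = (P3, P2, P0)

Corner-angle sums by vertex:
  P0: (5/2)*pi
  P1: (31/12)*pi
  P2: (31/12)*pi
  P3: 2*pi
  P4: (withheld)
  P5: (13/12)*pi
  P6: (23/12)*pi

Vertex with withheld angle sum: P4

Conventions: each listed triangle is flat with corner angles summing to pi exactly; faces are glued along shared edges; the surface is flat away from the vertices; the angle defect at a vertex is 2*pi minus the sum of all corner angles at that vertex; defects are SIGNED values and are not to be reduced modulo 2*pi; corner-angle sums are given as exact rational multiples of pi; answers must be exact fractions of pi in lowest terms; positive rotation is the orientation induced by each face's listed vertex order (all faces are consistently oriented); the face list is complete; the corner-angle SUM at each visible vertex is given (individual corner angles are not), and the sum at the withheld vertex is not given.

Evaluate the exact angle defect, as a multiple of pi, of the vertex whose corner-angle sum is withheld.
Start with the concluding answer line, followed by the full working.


Answer: defect(P4) = (2/3)*pi

V = 7, E = 21, F = 14; chi = V - E + F = 0
Gauss-Bonnet: total defect = 2*pi*chi = 0; visible defects sum to (-2/3)*pi


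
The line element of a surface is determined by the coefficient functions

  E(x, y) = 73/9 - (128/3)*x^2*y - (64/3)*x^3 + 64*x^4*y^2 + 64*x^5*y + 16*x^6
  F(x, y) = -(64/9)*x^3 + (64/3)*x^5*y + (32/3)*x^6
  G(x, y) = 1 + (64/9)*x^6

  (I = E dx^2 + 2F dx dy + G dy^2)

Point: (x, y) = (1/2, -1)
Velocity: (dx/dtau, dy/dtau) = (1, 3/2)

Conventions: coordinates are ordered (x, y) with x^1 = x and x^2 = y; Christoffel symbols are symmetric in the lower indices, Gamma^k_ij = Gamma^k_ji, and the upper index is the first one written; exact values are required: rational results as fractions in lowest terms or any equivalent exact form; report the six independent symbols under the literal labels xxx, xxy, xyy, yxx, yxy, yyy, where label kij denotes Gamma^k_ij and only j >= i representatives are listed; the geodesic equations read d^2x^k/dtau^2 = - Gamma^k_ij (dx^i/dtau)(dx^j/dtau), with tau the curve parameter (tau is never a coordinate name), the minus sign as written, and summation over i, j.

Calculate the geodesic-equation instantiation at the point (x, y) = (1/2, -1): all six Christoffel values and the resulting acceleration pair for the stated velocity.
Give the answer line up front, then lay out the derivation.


Answer: Gamma_xxx = 150/133, Gamma_xxy = -60/133, Gamma_xyy = 0, Gamma_yxx = -12/133, Gamma_yxy = 24/665, Gamma_yyy = 0; accelerations (d^2x/dtau^2, d^2y/dtau^2) = (30/133, -12/665)

E = 661/36, F = -25/18, G = 10/9 at the point
E_x = 125/3, E_y = -50/3, F_x = -10, F_y = 2/3, G_x = 4/3, G_y = 0
EG - F^2 = 665/36;  g^inv = (36/665) * [[10/9, 25/18], [25/18, 661/36]]
first-kind symbols [ij,l] = (1/2)(d_i g_jl + d_j g_il - d_l g_ij): [xx,x] = E_x/2 = 125/6, [xx,y] = F_x - E_y/2 = -5/3, [xy,x] = E_y/2 = -25/3, [xy,y] = G_x/2 = 2/3, [yy,x] = F_y - G_x/2 = 0, [yy,y] = G_y/2 = 0
Gamma^x_ij = (G*[ij,x] - F*[ij,y])/(EG - F^2), Gamma^y_ij = (E*[ij,y] - F*[ij,x])/(EG - F^2)
Gamma_xxx = 150/133, Gamma_xxy = -60/133, Gamma_xyy = 0, Gamma_yxx = -12/133, Gamma_yxy = 24/665, Gamma_yyy = 0
d^2x/dtau^2 = -(Gamma_xxx*(1)^2 + 2*Gamma_xxy*(1)*(3/2) + Gamma_xyy*(3/2)^2) = 30/133
d^2y/dtau^2 = -(Gamma_yxx*(1)^2 + 2*Gamma_yxy*(1)*(3/2) + Gamma_yyy*(3/2)^2) = -12/665


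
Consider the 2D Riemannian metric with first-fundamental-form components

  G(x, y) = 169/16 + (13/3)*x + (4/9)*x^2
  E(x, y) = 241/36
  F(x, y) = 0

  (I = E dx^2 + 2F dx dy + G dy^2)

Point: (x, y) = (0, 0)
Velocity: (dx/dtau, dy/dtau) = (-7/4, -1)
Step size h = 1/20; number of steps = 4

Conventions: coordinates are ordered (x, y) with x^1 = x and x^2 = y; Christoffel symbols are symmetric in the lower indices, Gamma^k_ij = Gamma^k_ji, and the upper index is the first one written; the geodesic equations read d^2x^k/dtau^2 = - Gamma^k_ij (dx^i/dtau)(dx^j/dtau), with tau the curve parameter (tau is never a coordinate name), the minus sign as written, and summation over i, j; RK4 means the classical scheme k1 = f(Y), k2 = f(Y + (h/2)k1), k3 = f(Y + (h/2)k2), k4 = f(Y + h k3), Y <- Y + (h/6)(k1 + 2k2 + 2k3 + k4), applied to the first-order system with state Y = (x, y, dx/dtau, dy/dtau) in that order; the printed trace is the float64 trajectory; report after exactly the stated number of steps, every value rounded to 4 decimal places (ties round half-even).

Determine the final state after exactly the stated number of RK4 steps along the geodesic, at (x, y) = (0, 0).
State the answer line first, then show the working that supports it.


Answer: x = -0.3430, y = -0.2152, dx/dtau = -1.6777, dy/dtau = -1.1571

f(Y) = (dx/dtau, dy/dtau, -Gamma^x_ij Y'^i Y'^j, -Gamma^y_ij Y'^i Y'^j) with the Gammas evaluated at the stage position; h = 0.050000; intermediate values shown to 6 dp
step 0: x = 0.0000, y = 0.0000, dx/dtau = -1.7500, dy/dtau = -1.0000
step 1:
  k1: at (x, y) = (0.000000, 0.000000), (dx/dtau, dy/dtau) = (-1.750000, -1.000000); Gamma_xxx = 0.000000, Gamma_xxy = 0.000000, Gamma_xyy = -0.323651, Gamma_yxx = 0.000000, Gamma_yxy = 0.205128, Gamma_yyy = 0.000000; k1 = (-1.750000, -1.000000, 0.323651, -0.717949)
  k2: at (x, y) = (-0.043750, -0.025000), (dx/dtau, dy/dtau) = (-1.741909, -1.017949); Gamma_xxx = 0.000000, Gamma_xxy = 0.000000, Gamma_xyy = -0.320747, Gamma_yxx = 0.000000, Gamma_yxy = 0.206986, Gamma_yyy = 0.000000; k2 = (-1.741909, -1.017949, 0.332364, -0.734043)
  k3: at (x, y) = (-0.043548, -0.025449), (dx/dtau, dy/dtau) = (-1.741691, -1.018351); Gamma_xxx = 0.000000, Gamma_xxy = 0.000000, Gamma_xyy = -0.320760, Gamma_yxx = 0.000000, Gamma_yxy = 0.206977, Gamma_yyy = 0.000000; k3 = (-1.741691, -1.018351, 0.332641, -0.734211)
  k4: at (x, y) = (-0.087085, -0.050918), (dx/dtau, dy/dtau) = (-1.733368, -1.036711); Gamma_xxx = 0.000000, Gamma_xxy = 0.000000, Gamma_xyy = -0.317870, Gamma_yxx = 0.000000, Gamma_yxy = 0.208859, Gamma_yyy = 0.000000; k4 = (-1.733368, -1.036711, 0.341637, -0.750640)
  Y <- Y + (h/6)(k1 + 2k2 + 2k3 + k4): x = -0.0871, y = -0.0509, dx/dtau = -1.7334, dy/dtau = -1.0367
step 2:
  k1: at (x, y) = (-0.087088, -0.050911), (dx/dtau, dy/dtau) = (-1.733373, -1.036709); Gamma_xxx = 0.000000, Gamma_xxy = 0.000000, Gamma_xyy = -0.317870, Gamma_yxx = 0.000000, Gamma_yxy = 0.208859, Gamma_yyy = 0.000000; k1 = (-1.733373, -1.036709, 0.341635, -0.750642)
  k2: at (x, y) = (-0.130422, -0.076829), (dx/dtau, dy/dtau) = (-1.724832, -1.055475); Gamma_xxx = 0.000000, Gamma_xxy = 0.000000, Gamma_xyy = -0.314993, Gamma_yxx = 0.000000, Gamma_yxy = 0.210767, Gamma_yyy = 0.000000; k2 = (-1.724832, -1.055475, 0.350911, -0.767410)
  k3: at (x, y) = (-0.130209, -0.077298), (dx/dtau, dy/dtau) = (-1.724600, -1.055894); Gamma_xxx = 0.000000, Gamma_xxy = 0.000000, Gamma_xyy = -0.315007, Gamma_yxx = 0.000000, Gamma_yxy = 0.210757, Gamma_yyy = 0.000000; k3 = (-1.724600, -1.055894, 0.351205, -0.767577)
  k4: at (x, y) = (-0.173318, -0.103706), (dx/dtau, dy/dtau) = (-1.715812, -1.075088); Gamma_xxx = 0.000000, Gamma_xxy = 0.000000, Gamma_xyy = -0.312145, Gamma_yxx = 0.000000, Gamma_yxy = 0.212690, Gamma_yyy = 0.000000; k4 = (-1.715812, -1.075088, 0.360781, -0.784676)
  Y <- Y + (h/6)(k1 + 2k2 + 2k3 + k4): x = -0.1733, y = -0.1037, dx/dtau = -1.7158, dy/dtau = -1.0751
step 3:
  k1: at (x, y) = (-0.173322, -0.103699), (dx/dtau, dy/dtau) = (-1.715817, -1.075087); Gamma_xxx = 0.000000, Gamma_xxy = 0.000000, Gamma_xyy = -0.312145, Gamma_yxx = 0.000000, Gamma_yxy = 0.212690, Gamma_yyy = 0.000000; k1 = (-1.715817, -1.075087, 0.360780, -0.784678)
  k2: at (x, y) = (-0.216217, -0.130576), (dx/dtau, dy/dtau) = (-1.706798, -1.094704); Gamma_xxx = 0.000000, Gamma_xxy = 0.000000, Gamma_xyy = -0.309297, Gamma_yxx = 0.000000, Gamma_yxy = 0.214648, Gamma_yyy = 0.000000; k2 = (-1.706798, -1.094704, 0.370654, -0.802114)
  k3: at (x, y) = (-0.215992, -0.131066), (dx/dtau, dy/dtau) = (-1.706551, -1.095139); Gamma_xxx = 0.000000, Gamma_xxy = 0.000000, Gamma_xyy = -0.309312, Gamma_yxx = 0.000000, Gamma_yxy = 0.214638, Gamma_yyy = 0.000000; k3 = (-1.706551, -1.095139, 0.370967, -0.802278)
  k4: at (x, y) = (-0.258649, -0.158456), (dx/dtau, dy/dtau) = (-1.697269, -1.115200); Gamma_xxx = 0.000000, Gamma_xxy = 0.000000, Gamma_xyy = -0.306480, Gamma_yxx = 0.000000, Gamma_yxy = 0.216621, Gamma_yyy = 0.000000; k4 = (-1.697269, -1.115200, 0.381160, -0.820040)
  Y <- Y + (h/6)(k1 + 2k2 + 2k3 + k4): x = -0.2587, y = -0.1584, dx/dtau = -1.6973, dy/dtau = -1.1152
step 4:
  k1: at (x, y) = (-0.258653, -0.158448), (dx/dtau, dy/dtau) = (-1.697274, -1.115199); Gamma_xxx = 0.000000, Gamma_xxy = 0.000000, Gamma_xyy = -0.306479, Gamma_yxx = 0.000000, Gamma_yxy = 0.216622, Gamma_yyy = 0.000000; k1 = (-1.697274, -1.115199, 0.381159, -0.820042)
  k2: at (x, y) = (-0.301085, -0.186328), (dx/dtau, dy/dtau) = (-1.687745, -1.135700); Gamma_xxx = 0.000000, Gamma_xxy = 0.000000, Gamma_xyy = -0.303662, Gamma_yxx = 0.000000, Gamma_yxy = 0.218631, Gamma_yyy = 0.000000; k2 = (-1.687745, -1.135700, 0.391668, -0.838132)
  k3: at (x, y) = (-0.300847, -0.186841), (dx/dtau, dy/dtau) = (-1.687482, -1.136152); Gamma_xxx = 0.000000, Gamma_xxy = 0.000000, Gamma_xyy = -0.303678, Gamma_yxx = 0.000000, Gamma_yxy = 0.218620, Gamma_yyy = 0.000000; k3 = (-1.687482, -1.136152, 0.392001, -0.838292)
  k4: at (x, y) = (-0.343027, -0.215256), (dx/dtau, dy/dtau) = (-1.677674, -1.157114); Gamma_xxx = 0.000000, Gamma_xxy = 0.000000, Gamma_xyy = -0.300878, Gamma_yxx = 0.000000, Gamma_yxy = 0.220654, Gamma_yyy = 0.000000; k4 = (-1.677674, -1.157114, 0.402849, -0.856695)
  Y <- Y + (h/6)(k1 + 2k2 + 2k3 + k4): x = -0.3430, y = -0.2152, dx/dtau = -1.6777, dy/dtau = -1.1571
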